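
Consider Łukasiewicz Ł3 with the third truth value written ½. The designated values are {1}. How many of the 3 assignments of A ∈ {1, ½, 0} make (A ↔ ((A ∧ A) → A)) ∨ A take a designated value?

1

A=1: 1 ✓
A=½: ½ ·
A=0: 0 ·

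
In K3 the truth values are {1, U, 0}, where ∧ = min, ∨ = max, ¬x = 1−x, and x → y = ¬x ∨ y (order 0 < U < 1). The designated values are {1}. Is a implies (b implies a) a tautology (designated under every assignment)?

Countermodel: a=U, b=1 gives U, which is not designated.

No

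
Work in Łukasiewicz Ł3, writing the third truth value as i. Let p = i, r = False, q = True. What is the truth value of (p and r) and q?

False

p and r = i and False = False
(p and r) and q = False and True = False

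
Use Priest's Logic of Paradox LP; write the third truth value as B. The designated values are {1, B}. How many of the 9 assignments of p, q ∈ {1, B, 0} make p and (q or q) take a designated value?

4

Designated under: (p=1, q=1); (p=1, q=B); (p=B, q=1); (p=B, q=B).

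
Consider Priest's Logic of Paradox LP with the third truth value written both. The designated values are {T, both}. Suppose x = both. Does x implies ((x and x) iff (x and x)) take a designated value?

x and x = both and both = both
x and x = both and both = both
(x and x) iff (x and x) = both iff both = both
x implies ((x and x) iff (x and x)) = both implies both = both
both ∈ {T, both}.

Yes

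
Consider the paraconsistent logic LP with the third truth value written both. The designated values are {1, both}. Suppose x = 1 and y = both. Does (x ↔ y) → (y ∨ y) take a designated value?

Yes

x ↔ y = 1 ↔ both = both
y ∨ y = both ∨ both = both
(x ↔ y) → (y ∨ y) = both → both = both  [¬both ∨ both]
both ∈ {1, both}.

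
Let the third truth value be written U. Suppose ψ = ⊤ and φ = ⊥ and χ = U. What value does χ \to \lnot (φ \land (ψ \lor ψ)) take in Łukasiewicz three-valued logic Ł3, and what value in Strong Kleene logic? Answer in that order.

⊤; ⊤

In Łukasiewicz three-valued logic Ł3: ψ \lor ψ = ⊤ \lor ⊤ = ⊤
φ \land (ψ \lor ψ) = ⊥ \land ⊤ = ⊥
\lnot (φ \land (ψ \lor ψ)) = \lnot ⊥ = ⊤
χ \to \lnot (φ \land (ψ \lor ψ)) = U \to ⊤ = ⊤  [min(1, 1−½+1)]
In Strong Kleene logic: ψ \lor ψ = ⊤ \lor ⊤ = ⊤
φ \land (ψ \lor ψ) = ⊥ \land ⊤ = ⊥
\lnot (φ \land (ψ \lor ψ)) = \lnot ⊥ = ⊤
χ \to \lnot (φ \land (ψ \lor ψ)) = U \to ⊤ = ⊤  [\lnot U \lor ⊤]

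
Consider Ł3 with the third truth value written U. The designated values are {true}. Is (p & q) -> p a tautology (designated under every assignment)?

Yes

Every assignment of p, q over {true, U, false} gives a value in {true}.
In particular, with p=U, q=U: (p & q) -> p = true.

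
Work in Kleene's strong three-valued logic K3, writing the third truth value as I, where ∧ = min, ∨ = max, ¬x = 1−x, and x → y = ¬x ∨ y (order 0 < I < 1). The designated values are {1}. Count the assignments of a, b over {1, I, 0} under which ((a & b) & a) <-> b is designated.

4

Designated under: (a=1, b=1); (a=1, b=0); (a=I, b=0); (a=0, b=0).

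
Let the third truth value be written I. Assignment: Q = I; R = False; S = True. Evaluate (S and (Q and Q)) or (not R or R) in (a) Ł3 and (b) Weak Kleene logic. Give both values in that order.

In Ł3: Q and Q = I and I = I
S and (Q and Q) = True and I = I
not R = not False = True
not R or R = True or False = True
(S and (Q and Q)) or (not R or R) = I or True = True
In Weak Kleene logic: Q and Q = I and I = I
S and (Q and Q) = True and I = I
not R = not False = True
not R or R = True or False = True
(S and (Q and Q)) or (not R or R) = I or True = I
They differ because Ł3 and Weak Kleene logic treat I differently under the binary connectives.

True; I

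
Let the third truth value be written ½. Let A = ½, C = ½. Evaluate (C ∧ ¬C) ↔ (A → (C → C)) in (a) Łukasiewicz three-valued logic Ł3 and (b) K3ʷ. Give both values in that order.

In Łukasiewicz three-valued logic Ł3: ¬C = ¬½ = ½
C ∧ ¬C = ½ ∧ ½ = ½
C → C = ½ → ½ = 1
A → (C → C) = ½ → 1 = 1
(C ∧ ¬C) ↔ (A → (C → C)) = ½ ↔ 1 = ½
In K3ʷ: ¬C = ¬½ = ½
C ∧ ¬C = ½ ∧ ½ = ½
C → C = ½ → ½ = ½  [any arg is the third value ⇒ result is the third value]
A → (C → C) = ½ → ½ = ½
(C ∧ ¬C) ↔ (A → (C → C)) = ½ ↔ ½ = ½

½; ½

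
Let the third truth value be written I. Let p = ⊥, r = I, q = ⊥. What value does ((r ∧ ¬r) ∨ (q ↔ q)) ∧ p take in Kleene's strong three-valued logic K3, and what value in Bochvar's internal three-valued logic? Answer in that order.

⊥; I

In Kleene's strong three-valued logic K3: ¬r = ¬I = I
r ∧ ¬r = I ∧ I = I
q ↔ q = ⊥ ↔ ⊥ = ⊤
(r ∧ ¬r) ∨ (q ↔ q) = I ∨ ⊤ = ⊤
((r ∧ ¬r) ∨ (q ↔ q)) ∧ p = ⊤ ∧ ⊥ = ⊥
In Bochvar's internal three-valued logic: ¬r = ¬I = I
r ∧ ¬r = I ∧ I = I
q ↔ q = ⊥ ↔ ⊥ = ⊤
(r ∧ ¬r) ∨ (q ↔ q) = I ∨ ⊤ = I
((r ∧ ¬r) ∨ (q ↔ q)) ∧ p = I ∧ ⊥ = I
They differ because Kleene's strong three-valued logic K3 and Bochvar's internal three-valued logic treat I differently under the binary connectives.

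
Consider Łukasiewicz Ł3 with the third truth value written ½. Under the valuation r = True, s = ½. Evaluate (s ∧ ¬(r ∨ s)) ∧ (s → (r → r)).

r ∨ s = True ∨ ½ = True
¬(r ∨ s) = ¬True = False
s ∧ ¬(r ∨ s) = ½ ∧ False = False
r → r = True → True = True
s → (r → r) = ½ → True = True
(s ∧ ¬(r ∨ s)) ∧ (s → (r → r)) = False ∧ True = False

False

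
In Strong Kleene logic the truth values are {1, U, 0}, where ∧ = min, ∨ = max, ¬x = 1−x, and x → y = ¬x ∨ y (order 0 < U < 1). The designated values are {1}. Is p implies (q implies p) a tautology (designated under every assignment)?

Countermodel: p=U, q=1 gives U, which is not designated.

No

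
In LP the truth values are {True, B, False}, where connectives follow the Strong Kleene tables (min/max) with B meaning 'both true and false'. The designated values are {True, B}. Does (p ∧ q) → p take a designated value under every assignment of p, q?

Yes

Every assignment of p, q over {True, B, False} gives a value in {True, B}.
In particular, with p=B, q=B: (p ∧ q) → p = B.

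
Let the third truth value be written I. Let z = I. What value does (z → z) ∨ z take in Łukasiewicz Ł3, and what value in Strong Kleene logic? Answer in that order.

In Łukasiewicz Ł3: z → z = I → I = T  [min(1, 1−½+½)]
(z → z) ∨ z = T ∨ I = T
In Strong Kleene logic: z → z = I → I = I  [¬I ∨ I]
(z → z) ∨ z = I ∨ I = I
They differ because Łukasiewicz Ł3 and Strong Kleene logic treat I differently under implication.

T; I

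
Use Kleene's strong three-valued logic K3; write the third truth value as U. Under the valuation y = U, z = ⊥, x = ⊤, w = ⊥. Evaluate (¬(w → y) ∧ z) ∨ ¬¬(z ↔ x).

⊥

w → y = ⊥ → U = ⊤
¬(w → y) = ¬⊤ = ⊥
¬(w → y) ∧ z = ⊥ ∧ ⊥ = ⊥
z ↔ x = ⊥ ↔ ⊤ = ⊥
¬(z ↔ x) = ¬⊥ = ⊤
¬¬(z ↔ x) = ¬⊤ = ⊥
(¬(w → y) ∧ z) ∨ ¬¬(z ↔ x) = ⊥ ∨ ⊥ = ⊥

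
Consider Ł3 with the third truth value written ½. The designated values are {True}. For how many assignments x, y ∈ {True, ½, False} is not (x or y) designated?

1

Designated under: (x=False, y=False).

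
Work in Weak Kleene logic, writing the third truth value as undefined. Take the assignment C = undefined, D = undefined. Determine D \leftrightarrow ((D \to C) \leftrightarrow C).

D \to C = undefined \to undefined = undefined
(D \to C) \leftrightarrow C = undefined \leftrightarrow undefined = undefined
D \leftrightarrow ((D \to C) \leftrightarrow C) = undefined \leftrightarrow undefined = undefined

undefined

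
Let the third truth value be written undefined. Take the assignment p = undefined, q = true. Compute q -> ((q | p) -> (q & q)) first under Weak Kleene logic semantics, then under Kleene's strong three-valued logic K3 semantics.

In Weak Kleene logic: q | p = true | undefined = undefined
q & q = true & true = true
(q | p) -> (q & q) = undefined -> true = undefined  [any arg is the third value ⇒ result is the third value]
q -> ((q | p) -> (q & q)) = true -> undefined = undefined
In Kleene's strong three-valued logic K3: q | p = true | undefined = true
q & q = true & true = true
(q | p) -> (q & q) = true -> true = true
q -> ((q | p) -> (q & q)) = true -> true = true
They differ because Weak Kleene logic and Kleene's strong three-valued logic K3 treat undefined differently under the binary connectives.

undefined; true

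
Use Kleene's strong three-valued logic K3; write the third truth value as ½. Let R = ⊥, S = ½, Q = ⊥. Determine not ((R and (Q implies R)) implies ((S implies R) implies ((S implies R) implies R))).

⊥

Q implies R = ⊥ implies ⊥ = ⊤
R and (Q implies R) = ⊥ and ⊤ = ⊥
S implies R = ½ implies ⊥ = ½
S implies R = ½ implies ⊥ = ½
(S implies R) implies R = ½ implies ⊥ = ½
(S implies R) implies ((S implies R) implies R) = ½ implies ½ = ½
(R and (Q implies R)) implies ((S implies R) implies ((S implies R) implies R)) = ⊥ implies ½ = ⊤
not ((R and (Q implies R)) implies ((S implies R) implies ((S implies R) implies R))) = not ⊤ = ⊥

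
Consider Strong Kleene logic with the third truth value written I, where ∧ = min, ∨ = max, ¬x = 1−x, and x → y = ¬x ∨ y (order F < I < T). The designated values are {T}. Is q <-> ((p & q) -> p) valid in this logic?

Countermodel: q=T, p=I gives I, which is not designated.

No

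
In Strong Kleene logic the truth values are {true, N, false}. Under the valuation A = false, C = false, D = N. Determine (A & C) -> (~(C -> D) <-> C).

A & C = false & false = false
C -> D = false -> N = true  [~false | N]
~(C -> D) = ~true = false
~(C -> D) <-> C = false <-> false = true
(A & C) -> (~(C -> D) <-> C) = false -> true = true

true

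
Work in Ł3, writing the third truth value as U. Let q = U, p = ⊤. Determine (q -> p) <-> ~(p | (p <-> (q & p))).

q -> p = U -> ⊤ = ⊤
q & p = U & ⊤ = U
p <-> (q & p) = ⊤ <-> U = U
p | (p <-> (q & p)) = ⊤ | U = ⊤
~(p | (p <-> (q & p))) = ~⊤ = ⊥
(q -> p) <-> ~(p | (p <-> (q & p))) = ⊤ <-> ⊥ = ⊥

⊥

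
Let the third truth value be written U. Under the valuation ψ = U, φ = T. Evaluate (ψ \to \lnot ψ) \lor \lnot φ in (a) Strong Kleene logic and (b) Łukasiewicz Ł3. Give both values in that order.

In Strong Kleene logic: \lnot ψ = \lnot U = U
ψ \to \lnot ψ = U \to U = U  [\lnot U \lor U]
\lnot φ = \lnot T = F
(ψ \to \lnot ψ) \lor \lnot φ = U \lor F = U
In Łukasiewicz Ł3: \lnot ψ = \lnot U = U
ψ \to \lnot ψ = U \to U = T
\lnot φ = \lnot T = F
(ψ \to \lnot ψ) \lor \lnot φ = T \lor F = T
They differ because Strong Kleene logic and Łukasiewicz Ł3 treat U differently under implication.

U; T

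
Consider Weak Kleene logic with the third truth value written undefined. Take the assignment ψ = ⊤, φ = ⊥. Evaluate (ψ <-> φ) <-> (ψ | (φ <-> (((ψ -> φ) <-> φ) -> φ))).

⊥

ψ <-> φ = ⊤ <-> ⊥ = ⊥
ψ -> φ = ⊤ -> ⊥ = ⊥
(ψ -> φ) <-> φ = ⊥ <-> ⊥ = ⊤
((ψ -> φ) <-> φ) -> φ = ⊤ -> ⊥ = ⊥
φ <-> (((ψ -> φ) <-> φ) -> φ) = ⊥ <-> ⊥ = ⊤
ψ | (φ <-> (((ψ -> φ) <-> φ) -> φ)) = ⊤ | ⊤ = ⊤
(ψ <-> φ) <-> (ψ | (φ <-> (((ψ -> φ) <-> φ) -> φ))) = ⊥ <-> ⊤ = ⊥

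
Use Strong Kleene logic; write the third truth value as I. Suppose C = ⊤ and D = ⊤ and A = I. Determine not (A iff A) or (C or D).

A iff A = I iff I = I
not (A iff A) = not I = I
C or D = ⊤ or ⊤ = ⊤
not (A iff A) or (C or D) = I or ⊤ = ⊤

⊤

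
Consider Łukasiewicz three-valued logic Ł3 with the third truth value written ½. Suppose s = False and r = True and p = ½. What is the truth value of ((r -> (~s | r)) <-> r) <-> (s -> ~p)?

True

~s = ~False = True
~s | r = True | True = True
r -> (~s | r) = True -> True = True
(r -> (~s | r)) <-> r = True <-> True = True
~p = ~½ = ½
s -> ~p = False -> ½ = True  [min(1, 1−0+½)]
((r -> (~s | r)) <-> r) <-> (s -> ~p) = True <-> True = True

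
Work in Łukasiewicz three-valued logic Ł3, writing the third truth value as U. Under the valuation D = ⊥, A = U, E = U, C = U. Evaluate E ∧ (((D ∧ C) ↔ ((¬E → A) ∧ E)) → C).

U

D ∧ C = ⊥ ∧ U = ⊥
¬E = ¬U = U
¬E → A = U → U = ⊤  [min(1, 1−½+½)]
(¬E → A) ∧ E = ⊤ ∧ U = U
(D ∧ C) ↔ ((¬E → A) ∧ E) = ⊥ ↔ U = U
((D ∧ C) ↔ ((¬E → A) ∧ E)) → C = U → U = ⊤
E ∧ (((D ∧ C) ↔ ((¬E → A) ∧ E)) → C) = U ∧ ⊤ = U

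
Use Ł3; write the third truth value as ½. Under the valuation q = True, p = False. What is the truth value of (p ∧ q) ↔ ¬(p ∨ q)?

p ∧ q = False ∧ True = False
p ∨ q = False ∨ True = True
¬(p ∨ q) = ¬True = False
(p ∧ q) ↔ ¬(p ∨ q) = False ↔ False = True

True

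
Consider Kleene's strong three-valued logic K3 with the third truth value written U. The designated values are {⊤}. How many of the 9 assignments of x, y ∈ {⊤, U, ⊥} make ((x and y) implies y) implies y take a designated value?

3

Designated under: (x=⊤, y=⊤); (x=U, y=⊤); (x=⊥, y=⊤).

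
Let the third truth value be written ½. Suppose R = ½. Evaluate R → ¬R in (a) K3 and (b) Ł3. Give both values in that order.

½; True

In K3: ¬R = ¬½ = ½
R → ¬R = ½ → ½ = ½  [¬½ ∨ ½]
In Ł3: ¬R = ¬½ = ½
R → ¬R = ½ → ½ = True
They differ because K3 and Ł3 treat ½ differently under implication.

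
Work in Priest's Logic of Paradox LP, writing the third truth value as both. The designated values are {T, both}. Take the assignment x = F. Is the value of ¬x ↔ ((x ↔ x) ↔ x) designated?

¬x = ¬F = T
x ↔ x = F ↔ F = T
(x ↔ x) ↔ x = T ↔ F = F
¬x ↔ ((x ↔ x) ↔ x) = T ↔ F = F
F ∉ {T, both}.

No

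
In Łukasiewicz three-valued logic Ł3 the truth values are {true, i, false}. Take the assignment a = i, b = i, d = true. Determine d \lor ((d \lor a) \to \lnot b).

true

d \lor a = true \lor i = true
\lnot b = \lnot i = i
(d \lor a) \to \lnot b = true \to i = i
d \lor ((d \lor a) \to \lnot b) = true \lor i = true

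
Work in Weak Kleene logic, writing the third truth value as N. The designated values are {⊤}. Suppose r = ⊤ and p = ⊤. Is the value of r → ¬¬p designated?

Yes

¬p = ¬⊤ = ⊥
¬¬p = ¬⊥ = ⊤
r → ¬¬p = ⊤ → ⊤ = ⊤
⊤ ∈ {⊤}.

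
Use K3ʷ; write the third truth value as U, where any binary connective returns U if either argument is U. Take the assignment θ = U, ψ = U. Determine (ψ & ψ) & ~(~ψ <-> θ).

U

ψ & ψ = U & U = U
~ψ = ~U = U
~ψ <-> θ = U <-> U = U
~(~ψ <-> θ) = ~U = U
(ψ & ψ) & ~(~ψ <-> θ) = U & U = U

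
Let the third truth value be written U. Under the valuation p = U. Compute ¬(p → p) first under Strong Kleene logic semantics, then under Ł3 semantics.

In Strong Kleene logic: p → p = U → U = U  [¬U ∨ U]
¬(p → p) = ¬U = U
In Ł3: p → p = U → U = True  [min(1, 1−½+½)]
¬(p → p) = ¬True = False
They differ because Strong Kleene logic and Ł3 treat U differently under implication.

U; False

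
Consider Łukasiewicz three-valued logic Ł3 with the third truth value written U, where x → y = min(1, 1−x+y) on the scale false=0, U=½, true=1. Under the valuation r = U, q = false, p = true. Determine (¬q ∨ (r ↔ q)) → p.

¬q = ¬false = true
r ↔ q = U ↔ false = U  [1 − |½−0|]
¬q ∨ (r ↔ q) = true ∨ U = true
(¬q ∨ (r ↔ q)) → p = true → true = true

true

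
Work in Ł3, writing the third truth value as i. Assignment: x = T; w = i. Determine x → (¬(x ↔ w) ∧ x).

i

x ↔ w = T ↔ i = i  [1 − |1−½|]
¬(x ↔ w) = ¬i = i
¬(x ↔ w) ∧ x = i ∧ T = i
x → (¬(x ↔ w) ∧ x) = T → i = i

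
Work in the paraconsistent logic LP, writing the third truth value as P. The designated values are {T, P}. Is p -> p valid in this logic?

Every assignment of p over {T, P, F} gives a value in {T, P}.
In particular, with p=P: p -> p = P.

Yes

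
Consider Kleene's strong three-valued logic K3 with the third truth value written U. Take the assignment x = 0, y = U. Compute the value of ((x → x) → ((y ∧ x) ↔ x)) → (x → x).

1

x → x = 0 → 0 = 1
y ∧ x = U ∧ 0 = 0
(y ∧ x) ↔ x = 0 ↔ 0 = 1
(x → x) → ((y ∧ x) ↔ x) = 1 → 1 = 1
x → x = 0 → 0 = 1
((x → x) → ((y ∧ x) ↔ x)) → (x → x) = 1 → 1 = 1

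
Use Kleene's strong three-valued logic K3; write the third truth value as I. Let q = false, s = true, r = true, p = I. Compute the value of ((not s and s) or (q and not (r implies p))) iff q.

true

not s = not true = false
not s and s = false and true = false
r implies p = true implies I = I  [not true or I]
not (r implies p) = not I = I
q and not (r implies p) = false and I = false
(not s and s) or (q and not (r implies p)) = false or false = false
((not s and s) or (q and not (r implies p))) iff q = false iff false = true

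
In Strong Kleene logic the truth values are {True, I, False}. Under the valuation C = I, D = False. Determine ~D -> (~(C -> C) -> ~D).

~D = ~False = True
C -> C = I -> I = I  [~I | I]
~(C -> C) = ~I = I
~D = ~False = True
~(C -> C) -> ~D = I -> True = True
~D -> (~(C -> C) -> ~D) = True -> True = True

True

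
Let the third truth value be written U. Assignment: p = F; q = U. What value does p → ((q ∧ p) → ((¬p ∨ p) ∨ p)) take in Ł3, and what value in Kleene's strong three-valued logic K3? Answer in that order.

In Ł3: q ∧ p = U ∧ F = F
¬p = ¬F = T
¬p ∨ p = T ∨ F = T
(¬p ∨ p) ∨ p = T ∨ F = T
(q ∧ p) → ((¬p ∨ p) ∨ p) = F → T = T
p → ((q ∧ p) → ((¬p ∨ p) ∨ p)) = F → T = T
In Kleene's strong three-valued logic K3: q ∧ p = U ∧ F = F
¬p = ¬F = T
¬p ∨ p = T ∨ F = T
(¬p ∨ p) ∨ p = T ∨ F = T
(q ∧ p) → ((¬p ∨ p) ∨ p) = F → T = T
p → ((q ∧ p) → ((¬p ∨ p) ∨ p)) = F → T = T

T; T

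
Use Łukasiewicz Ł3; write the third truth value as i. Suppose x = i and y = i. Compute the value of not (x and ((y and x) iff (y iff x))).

i

y and x = i and i = i
y iff x = i iff i = T
(y and x) iff (y iff x) = i iff T = i
x and ((y and x) iff (y iff x)) = i and i = i
not (x and ((y and x) iff (y iff x))) = not i = i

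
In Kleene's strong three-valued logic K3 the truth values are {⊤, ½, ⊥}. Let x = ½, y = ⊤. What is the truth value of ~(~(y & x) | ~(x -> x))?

½

y & x = ⊤ & ½ = ½
~(y & x) = ~½ = ½
x -> x = ½ -> ½ = ½  [~½ | ½]
~(x -> x) = ~½ = ½
~(y & x) | ~(x -> x) = ½ | ½ = ½
~(~(y & x) | ~(x -> x)) = ~½ = ½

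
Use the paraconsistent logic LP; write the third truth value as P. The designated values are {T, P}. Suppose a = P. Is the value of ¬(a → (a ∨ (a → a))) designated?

a → a = P → P = P
a ∨ (a → a) = P ∨ P = P
a → (a ∨ (a → a)) = P → P = P
¬(a → (a ∨ (a → a))) = ¬P = P
P ∈ {T, P}.

Yes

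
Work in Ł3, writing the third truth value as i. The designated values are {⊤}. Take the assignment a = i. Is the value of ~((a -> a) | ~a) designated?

No

a -> a = i -> i = ⊤  [min(1, 1−½+½)]
~a = ~i = i
(a -> a) | ~a = ⊤ | i = ⊤
~((a -> a) | ~a) = ~⊤ = ⊥
⊥ ∉ {⊤}.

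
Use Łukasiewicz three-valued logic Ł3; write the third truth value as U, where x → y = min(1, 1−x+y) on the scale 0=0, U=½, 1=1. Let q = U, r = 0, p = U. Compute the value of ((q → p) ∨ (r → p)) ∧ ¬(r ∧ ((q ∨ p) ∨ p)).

1

q → p = U → U = 1  [min(1, 1−½+½)]
r → p = 0 → U = 1
(q → p) ∨ (r → p) = 1 ∨ 1 = 1
q ∨ p = U ∨ U = U
(q ∨ p) ∨ p = U ∨ U = U
r ∧ ((q ∨ p) ∨ p) = 0 ∧ U = 0
¬(r ∧ ((q ∨ p) ∨ p)) = ¬0 = 1
((q → p) ∨ (r → p)) ∧ ¬(r ∧ ((q ∨ p) ∨ p)) = 1 ∧ 1 = 1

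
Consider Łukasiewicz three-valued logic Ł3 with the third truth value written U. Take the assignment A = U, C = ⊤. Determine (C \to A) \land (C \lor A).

C \to A = ⊤ \to U = U  [min(1, 1−1+½)]
C \lor A = ⊤ \lor U = ⊤
(C \to A) \land (C \lor A) = U \land ⊤ = U

U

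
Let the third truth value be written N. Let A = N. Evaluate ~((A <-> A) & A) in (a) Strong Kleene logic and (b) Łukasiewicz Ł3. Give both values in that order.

In Strong Kleene logic: A <-> A = N <-> N = N
(A <-> A) & A = N & N = N
~((A <-> A) & A) = ~N = N
In Łukasiewicz Ł3: A <-> A = N <-> N = true
(A <-> A) & A = true & N = N
~((A <-> A) & A) = ~N = N

N; N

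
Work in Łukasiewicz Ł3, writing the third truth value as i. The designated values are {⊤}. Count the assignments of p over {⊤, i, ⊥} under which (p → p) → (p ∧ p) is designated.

1

p=⊤: ⊤ ✓
p=i: i ·
p=⊥: ⊥ ·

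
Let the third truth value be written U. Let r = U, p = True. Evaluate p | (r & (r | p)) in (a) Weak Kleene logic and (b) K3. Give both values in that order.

In Weak Kleene logic: r | p = U | True = U
r & (r | p) = U & U = U
p | (r & (r | p)) = True | U = U
In K3: r | p = U | True = True
r & (r | p) = U & True = U
p | (r & (r | p)) = True | U = True
They differ because Weak Kleene logic and K3 treat U differently under the binary connectives.

U; True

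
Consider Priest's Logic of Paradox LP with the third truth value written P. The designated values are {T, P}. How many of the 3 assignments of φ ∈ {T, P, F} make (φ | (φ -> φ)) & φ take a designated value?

2

φ=T: T ✓
φ=P: P ✓
φ=F: F ·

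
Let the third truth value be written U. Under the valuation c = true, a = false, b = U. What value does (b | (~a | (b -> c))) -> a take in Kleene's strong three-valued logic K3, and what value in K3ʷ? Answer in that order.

false; U

In Kleene's strong three-valued logic K3: ~a = ~false = true
b -> c = U -> true = true  [~U | true]
~a | (b -> c) = true | true = true
b | (~a | (b -> c)) = U | true = true
(b | (~a | (b -> c))) -> a = true -> false = false
In K3ʷ: ~a = ~false = true
b -> c = U -> true = U
~a | (b -> c) = true | U = U
b | (~a | (b -> c)) = U | U = U
(b | (~a | (b -> c))) -> a = U -> false = U
They differ because Kleene's strong three-valued logic K3 and K3ʷ treat U differently under the binary connectives.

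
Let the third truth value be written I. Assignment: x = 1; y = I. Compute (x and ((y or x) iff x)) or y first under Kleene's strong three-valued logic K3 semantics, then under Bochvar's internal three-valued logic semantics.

1; I

In Kleene's strong three-valued logic K3: y or x = I or 1 = 1
(y or x) iff x = 1 iff 1 = 1
x and ((y or x) iff x) = 1 and 1 = 1
(x and ((y or x) iff x)) or y = 1 or I = 1
In Bochvar's internal three-valued logic: y or x = I or 1 = I
(y or x) iff x = I iff 1 = I
x and ((y or x) iff x) = 1 and I = I
(x and ((y or x) iff x)) or y = I or I = I
They differ because Kleene's strong three-valued logic K3 and Bochvar's internal three-valued logic treat I differently under the binary connectives.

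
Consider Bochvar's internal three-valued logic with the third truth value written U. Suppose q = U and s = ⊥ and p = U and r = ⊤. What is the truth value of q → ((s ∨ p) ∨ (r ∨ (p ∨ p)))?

s ∨ p = ⊥ ∨ U = U
p ∨ p = U ∨ U = U
r ∨ (p ∨ p) = ⊤ ∨ U = U
(s ∨ p) ∨ (r ∨ (p ∨ p)) = U ∨ U = U
q → ((s ∨ p) ∨ (r ∨ (p ∨ p))) = U → U = U  [any arg is the third value ⇒ result is the third value]

U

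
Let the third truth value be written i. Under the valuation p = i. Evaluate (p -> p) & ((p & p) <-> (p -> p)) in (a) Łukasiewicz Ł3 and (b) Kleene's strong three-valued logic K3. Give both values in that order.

In Łukasiewicz Ł3: p -> p = i -> i = ⊤
p & p = i & i = i
p -> p = i -> i = ⊤
(p & p) <-> (p -> p) = i <-> ⊤ = i
(p -> p) & ((p & p) <-> (p -> p)) = ⊤ & i = i
In Kleene's strong three-valued logic K3: p -> p = i -> i = i
p & p = i & i = i
p -> p = i -> i = i
(p & p) <-> (p -> p) = i <-> i = i
(p -> p) & ((p & p) <-> (p -> p)) = i & i = i

i; i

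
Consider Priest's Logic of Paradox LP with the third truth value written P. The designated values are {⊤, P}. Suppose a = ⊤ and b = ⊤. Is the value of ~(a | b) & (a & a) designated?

a | b = ⊤ | ⊤ = ⊤
~(a | b) = ~⊤ = ⊥
a & a = ⊤ & ⊤ = ⊤
~(a | b) & (a & a) = ⊥ & ⊤ = ⊥
⊥ ∉ {⊤, P}.

No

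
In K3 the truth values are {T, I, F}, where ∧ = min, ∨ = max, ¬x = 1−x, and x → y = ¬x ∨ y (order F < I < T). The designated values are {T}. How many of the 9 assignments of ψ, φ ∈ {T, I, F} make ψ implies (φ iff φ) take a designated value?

7

Of the 9 assignments, 7 give a value in {T}.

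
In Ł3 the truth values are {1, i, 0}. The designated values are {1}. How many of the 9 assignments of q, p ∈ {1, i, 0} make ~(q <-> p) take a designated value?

Designated under: (q=1, p=0); (q=0, p=1).

2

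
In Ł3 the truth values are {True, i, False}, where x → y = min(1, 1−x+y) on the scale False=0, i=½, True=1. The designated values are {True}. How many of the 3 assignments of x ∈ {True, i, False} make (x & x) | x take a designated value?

1

x=True: True ✓
x=i: i ·
x=False: False ·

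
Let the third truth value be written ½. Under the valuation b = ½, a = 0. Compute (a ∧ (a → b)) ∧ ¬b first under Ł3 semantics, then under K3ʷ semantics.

0; ½

In Ł3: a → b = 0 → ½ = 1
a ∧ (a → b) = 0 ∧ 1 = 0
¬b = ¬½ = ½
(a ∧ (a → b)) ∧ ¬b = 0 ∧ ½ = 0
In K3ʷ: a → b = 0 → ½ = ½  [any arg is the third value ⇒ result is the third value]
a ∧ (a → b) = 0 ∧ ½ = ½
¬b = ¬½ = ½
(a ∧ (a → b)) ∧ ¬b = ½ ∧ ½ = ½
They differ because Ł3 and K3ʷ treat ½ differently under the binary connectives.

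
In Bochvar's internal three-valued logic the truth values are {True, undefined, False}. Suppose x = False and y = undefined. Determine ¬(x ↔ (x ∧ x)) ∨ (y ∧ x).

undefined

x ∧ x = False ∧ False = False
x ↔ (x ∧ x) = False ↔ False = True
¬(x ↔ (x ∧ x)) = ¬True = False
y ∧ x = undefined ∧ False = undefined
¬(x ↔ (x ∧ x)) ∨ (y ∧ x) = False ∨ undefined = undefined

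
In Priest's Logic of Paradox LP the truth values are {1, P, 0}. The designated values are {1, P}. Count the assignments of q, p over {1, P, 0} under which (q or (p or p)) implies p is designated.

Of the 9 assignments, 8 give a value in {1, P}.

8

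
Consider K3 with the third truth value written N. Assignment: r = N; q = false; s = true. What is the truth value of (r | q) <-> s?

r | q = N | false = N
(r | q) <-> s = N <-> true = N

N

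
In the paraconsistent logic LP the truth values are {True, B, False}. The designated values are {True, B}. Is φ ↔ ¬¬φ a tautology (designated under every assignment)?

Every assignment of φ over {True, B, False} gives a value in {True, B}.
In particular, with φ=B: φ ↔ ¬¬φ = B.

Yes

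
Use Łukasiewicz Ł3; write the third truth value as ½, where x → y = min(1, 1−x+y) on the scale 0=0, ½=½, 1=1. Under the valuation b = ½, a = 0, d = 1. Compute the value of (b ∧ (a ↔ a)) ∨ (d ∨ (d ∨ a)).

a ↔ a = 0 ↔ 0 = 1
b ∧ (a ↔ a) = ½ ∧ 1 = ½
d ∨ a = 1 ∨ 0 = 1
d ∨ (d ∨ a) = 1 ∨ 1 = 1
(b ∧ (a ↔ a)) ∨ (d ∨ (d ∨ a)) = ½ ∨ 1 = 1

1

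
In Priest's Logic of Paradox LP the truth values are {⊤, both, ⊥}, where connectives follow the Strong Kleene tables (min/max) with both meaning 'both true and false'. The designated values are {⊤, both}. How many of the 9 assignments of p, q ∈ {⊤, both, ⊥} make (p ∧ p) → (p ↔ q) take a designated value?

8

Of the 9 assignments, 8 give a value in {⊤, both}.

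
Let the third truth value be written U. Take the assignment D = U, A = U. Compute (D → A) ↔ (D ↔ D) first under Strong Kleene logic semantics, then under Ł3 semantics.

U; ⊤

In Strong Kleene logic: D → A = U → U = U  [¬U ∨ U]
D ↔ D = U ↔ U = U
(D → A) ↔ (D ↔ D) = U ↔ U = U
In Ł3: D → A = U → U = ⊤  [min(1, 1−½+½)]
D ↔ D = U ↔ U = ⊤
(D → A) ↔ (D ↔ D) = ⊤ ↔ ⊤ = ⊤
They differ because Strong Kleene logic and Ł3 treat U differently under implication.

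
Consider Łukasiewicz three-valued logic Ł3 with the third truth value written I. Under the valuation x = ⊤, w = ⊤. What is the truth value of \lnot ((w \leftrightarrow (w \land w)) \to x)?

⊥

w \land w = ⊤ \land ⊤ = ⊤
w \leftrightarrow (w \land w) = ⊤ \leftrightarrow ⊤ = ⊤
(w \leftrightarrow (w \land w)) \to x = ⊤ \to ⊤ = ⊤
\lnot ((w \leftrightarrow (w \land w)) \to x) = \lnot ⊤ = ⊥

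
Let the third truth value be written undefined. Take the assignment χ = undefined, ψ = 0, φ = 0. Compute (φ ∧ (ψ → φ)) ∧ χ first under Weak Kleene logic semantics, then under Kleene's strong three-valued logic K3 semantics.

In Weak Kleene logic: ψ → φ = 0 → 0 = 1
φ ∧ (ψ → φ) = 0 ∧ 1 = 0
(φ ∧ (ψ → φ)) ∧ χ = 0 ∧ undefined = undefined
In Kleene's strong three-valued logic K3: ψ → φ = 0 → 0 = 1
φ ∧ (ψ → φ) = 0 ∧ 1 = 0
(φ ∧ (ψ → φ)) ∧ χ = 0 ∧ undefined = 0
They differ because Weak Kleene logic and Kleene's strong three-valued logic K3 treat undefined differently under the binary connectives.

undefined; 0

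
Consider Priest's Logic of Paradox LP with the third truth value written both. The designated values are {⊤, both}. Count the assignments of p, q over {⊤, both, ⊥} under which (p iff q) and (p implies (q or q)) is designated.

7

Of the 9 assignments, 7 give a value in {⊤, both}.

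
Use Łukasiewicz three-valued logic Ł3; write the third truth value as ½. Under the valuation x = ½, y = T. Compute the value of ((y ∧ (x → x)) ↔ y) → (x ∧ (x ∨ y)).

½

x → x = ½ → ½ = T  [min(1, 1−½+½)]
y ∧ (x → x) = T ∧ T = T
(y ∧ (x → x)) ↔ y = T ↔ T = T
x ∨ y = ½ ∨ T = T
x ∧ (x ∨ y) = ½ ∧ T = ½
((y ∧ (x → x)) ↔ y) → (x ∧ (x ∨ y)) = T → ½ = ½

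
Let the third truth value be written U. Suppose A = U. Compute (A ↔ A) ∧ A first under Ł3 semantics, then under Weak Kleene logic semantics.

In Ł3: A ↔ A = U ↔ U = 1  [1 − |½−½|]
(A ↔ A) ∧ A = 1 ∧ U = U
In Weak Kleene logic: A ↔ A = U ↔ U = U
(A ↔ A) ∧ A = U ∧ U = U

U; U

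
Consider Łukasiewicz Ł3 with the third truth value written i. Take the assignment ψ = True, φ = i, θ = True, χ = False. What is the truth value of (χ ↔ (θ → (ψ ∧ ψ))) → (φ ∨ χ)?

True

ψ ∧ ψ = True ∧ True = True
θ → (ψ ∧ ψ) = True → True = True
χ ↔ (θ → (ψ ∧ ψ)) = False ↔ True = False
φ ∨ χ = i ∨ False = i
(χ ↔ (θ → (ψ ∧ ψ))) → (φ ∨ χ) = False → i = True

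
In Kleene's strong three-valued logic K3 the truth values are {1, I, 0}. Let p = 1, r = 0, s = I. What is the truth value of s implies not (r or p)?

r or p = 0 or 1 = 1
not (r or p) = not 1 = 0
s implies not (r or p) = I implies 0 = I

I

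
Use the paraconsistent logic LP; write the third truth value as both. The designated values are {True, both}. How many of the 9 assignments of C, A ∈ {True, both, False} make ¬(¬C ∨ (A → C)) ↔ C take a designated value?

6

Of the 9 assignments, 6 give a value in {True, both}.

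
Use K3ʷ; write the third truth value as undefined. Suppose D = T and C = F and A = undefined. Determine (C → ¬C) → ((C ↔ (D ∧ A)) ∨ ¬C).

¬C = ¬F = T
C → ¬C = F → T = T
D ∧ A = T ∧ undefined = undefined
C ↔ (D ∧ A) = F ↔ undefined = undefined
¬C = ¬F = T
(C ↔ (D ∧ A)) ∨ ¬C = undefined ∨ T = undefined
(C → ¬C) → ((C ↔ (D ∧ A)) ∨ ¬C) = T → undefined = undefined

undefined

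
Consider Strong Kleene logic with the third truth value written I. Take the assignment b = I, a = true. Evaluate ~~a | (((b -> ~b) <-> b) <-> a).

true

~a = ~true = false
~~a = ~false = true
~b = ~I = I
b -> ~b = I -> I = I  [~I | I]
(b -> ~b) <-> b = I <-> I = I
((b -> ~b) <-> b) <-> a = I <-> true = I
~~a | (((b -> ~b) <-> b) <-> a) = true | I = true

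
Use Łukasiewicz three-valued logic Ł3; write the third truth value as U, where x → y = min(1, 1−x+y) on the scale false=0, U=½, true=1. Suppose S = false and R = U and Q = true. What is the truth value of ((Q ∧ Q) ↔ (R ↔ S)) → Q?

true

Q ∧ Q = true ∧ true = true
R ↔ S = U ↔ false = U  [1 − |½−0|]
(Q ∧ Q) ↔ (R ↔ S) = true ↔ U = U
((Q ∧ Q) ↔ (R ↔ S)) → Q = U → true = true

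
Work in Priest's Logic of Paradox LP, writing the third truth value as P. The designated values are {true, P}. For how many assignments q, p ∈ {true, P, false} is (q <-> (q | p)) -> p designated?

Of the 9 assignments, 7 give a value in {true, P}.

7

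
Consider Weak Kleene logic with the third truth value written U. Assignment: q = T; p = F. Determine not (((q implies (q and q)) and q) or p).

F

q and q = T and T = T
q implies (q and q) = T implies T = T
(q implies (q and q)) and q = T and T = T
((q implies (q and q)) and q) or p = T or F = T
not (((q implies (q and q)) and q) or p) = not T = F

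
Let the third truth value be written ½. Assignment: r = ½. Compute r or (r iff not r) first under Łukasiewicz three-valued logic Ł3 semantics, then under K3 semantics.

In Łukasiewicz three-valued logic Ł3: not r = not ½ = ½
r iff not r = ½ iff ½ = true  [1 − |½−½|]
r or (r iff not r) = ½ or true = true
In K3: not r = not ½ = ½
r iff not r = ½ iff ½ = ½
r or (r iff not r) = ½ or ½ = ½
They differ because Łukasiewicz three-valued logic Ł3 and K3 treat ½ differently under implication.

true; ½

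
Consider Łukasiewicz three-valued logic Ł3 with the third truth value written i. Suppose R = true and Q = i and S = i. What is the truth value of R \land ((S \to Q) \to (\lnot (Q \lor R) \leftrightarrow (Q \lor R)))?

false

S \to Q = i \to i = true
Q \lor R = i \lor true = true
\lnot (Q \lor R) = \lnot true = false
Q \lor R = i \lor true = true
\lnot (Q \lor R) \leftrightarrow (Q \lor R) = false \leftrightarrow true = false
(S \to Q) \to (\lnot (Q \lor R) \leftrightarrow (Q \lor R)) = true \to false = false
R \land ((S \to Q) \to (\lnot (Q \lor R) \leftrightarrow (Q \lor R))) = true \land false = false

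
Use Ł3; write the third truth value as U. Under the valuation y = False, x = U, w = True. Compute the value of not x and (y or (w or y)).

U

not x = not U = U
w or y = True or False = True
y or (w or y) = False or True = True
not x and (y or (w or y)) = U and True = U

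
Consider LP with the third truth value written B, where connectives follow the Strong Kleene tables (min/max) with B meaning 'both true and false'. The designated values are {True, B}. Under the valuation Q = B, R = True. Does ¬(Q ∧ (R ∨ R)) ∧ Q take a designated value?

R ∨ R = True ∨ True = True
Q ∧ (R ∨ R) = B ∧ True = B
¬(Q ∧ (R ∨ R)) = ¬B = B
¬(Q ∧ (R ∨ R)) ∧ Q = B ∧ B = B
B ∈ {True, B}.

Yes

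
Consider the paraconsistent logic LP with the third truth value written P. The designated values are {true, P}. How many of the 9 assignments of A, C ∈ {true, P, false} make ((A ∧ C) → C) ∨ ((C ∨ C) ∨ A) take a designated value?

9

Of the 9 assignments, 9 give a value in {true, P}.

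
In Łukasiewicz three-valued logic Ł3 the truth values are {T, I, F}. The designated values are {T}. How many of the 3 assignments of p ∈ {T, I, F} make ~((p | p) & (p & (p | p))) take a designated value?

p=T: F ·
p=I: I ·
p=F: T ✓

1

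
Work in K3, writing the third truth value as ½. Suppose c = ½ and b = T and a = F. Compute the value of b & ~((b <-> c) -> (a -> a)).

F

b <-> c = T <-> ½ = ½
a -> a = F -> F = T
(b <-> c) -> (a -> a) = ½ -> T = T
~((b <-> c) -> (a -> a)) = ~T = F
b & ~((b <-> c) -> (a -> a)) = T & F = F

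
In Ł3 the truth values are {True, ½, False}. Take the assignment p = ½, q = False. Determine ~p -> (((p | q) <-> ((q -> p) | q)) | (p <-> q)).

~p = ~½ = ½
p | q = ½ | False = ½
q -> p = False -> ½ = True
(q -> p) | q = True | False = True
(p | q) <-> ((q -> p) | q) = ½ <-> True = ½
p <-> q = ½ <-> False = ½
((p | q) <-> ((q -> p) | q)) | (p <-> q) = ½ | ½ = ½
~p -> (((p | q) <-> ((q -> p) | q)) | (p <-> q)) = ½ -> ½ = True

True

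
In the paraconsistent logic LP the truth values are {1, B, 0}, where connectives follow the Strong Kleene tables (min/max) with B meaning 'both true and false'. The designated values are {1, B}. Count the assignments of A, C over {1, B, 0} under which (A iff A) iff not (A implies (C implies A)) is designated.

Designated under: (A=B, C=1); (A=B, C=B); (A=B, C=0).

3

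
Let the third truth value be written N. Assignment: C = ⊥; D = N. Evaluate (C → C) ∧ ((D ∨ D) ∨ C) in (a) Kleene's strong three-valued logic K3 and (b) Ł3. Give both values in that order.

In Kleene's strong three-valued logic K3: C → C = ⊥ → ⊥ = ⊤
D ∨ D = N ∨ N = N
(D ∨ D) ∨ C = N ∨ ⊥ = N
(C → C) ∧ ((D ∨ D) ∨ C) = ⊤ ∧ N = N
In Ł3: C → C = ⊥ → ⊥ = ⊤
D ∨ D = N ∨ N = N
(D ∨ D) ∨ C = N ∨ ⊥ = N
(C → C) ∧ ((D ∨ D) ∨ C) = ⊤ ∧ N = N

N; N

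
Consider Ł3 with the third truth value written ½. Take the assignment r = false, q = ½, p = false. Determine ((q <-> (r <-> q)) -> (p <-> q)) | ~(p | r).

r <-> q = false <-> ½ = ½  [1 − |0−½|]
q <-> (r <-> q) = ½ <-> ½ = true
p <-> q = false <-> ½ = ½
(q <-> (r <-> q)) -> (p <-> q) = true -> ½ = ½
p | r = false | false = false
~(p | r) = ~false = true
((q <-> (r <-> q)) -> (p <-> q)) | ~(p | r) = ½ | true = true

true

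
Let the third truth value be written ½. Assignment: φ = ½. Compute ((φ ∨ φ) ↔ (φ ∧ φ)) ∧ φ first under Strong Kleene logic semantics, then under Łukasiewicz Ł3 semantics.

In Strong Kleene logic: φ ∨ φ = ½ ∨ ½ = ½
φ ∧ φ = ½ ∧ ½ = ½
(φ ∨ φ) ↔ (φ ∧ φ) = ½ ↔ ½ = ½
((φ ∨ φ) ↔ (φ ∧ φ)) ∧ φ = ½ ∧ ½ = ½
In Łukasiewicz Ł3: φ ∨ φ = ½ ∨ ½ = ½
φ ∧ φ = ½ ∧ ½ = ½
(φ ∨ φ) ↔ (φ ∧ φ) = ½ ↔ ½ = true  [1 − |½−½|]
((φ ∨ φ) ↔ (φ ∧ φ)) ∧ φ = true ∧ ½ = ½

½; ½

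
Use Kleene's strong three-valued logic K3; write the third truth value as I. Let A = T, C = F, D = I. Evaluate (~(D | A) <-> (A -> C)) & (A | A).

D | A = I | T = T
~(D | A) = ~T = F
A -> C = T -> F = F
~(D | A) <-> (A -> C) = F <-> F = T
A | A = T | T = T
(~(D | A) <-> (A -> C)) & (A | A) = T & T = T

T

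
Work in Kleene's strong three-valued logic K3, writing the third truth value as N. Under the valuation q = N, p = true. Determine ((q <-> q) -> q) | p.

true

q <-> q = N <-> N = N
(q <-> q) -> q = N -> N = N
((q <-> q) -> q) | p = N | true = true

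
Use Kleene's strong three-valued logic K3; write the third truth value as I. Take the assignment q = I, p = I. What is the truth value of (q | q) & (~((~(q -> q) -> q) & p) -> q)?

q | q = I | I = I
q -> q = I -> I = I
~(q -> q) = ~I = I
~(q -> q) -> q = I -> I = I
(~(q -> q) -> q) & p = I & I = I
~((~(q -> q) -> q) & p) = ~I = I
~((~(q -> q) -> q) & p) -> q = I -> I = I
(q | q) & (~((~(q -> q) -> q) & p) -> q) = I & I = I

I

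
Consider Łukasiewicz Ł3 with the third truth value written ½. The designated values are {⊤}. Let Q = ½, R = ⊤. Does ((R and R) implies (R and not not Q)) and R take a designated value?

No

R and R = ⊤ and ⊤ = ⊤
not Q = not ½ = ½
not not Q = not ½ = ½
R and not not Q = ⊤ and ½ = ½
(R and R) implies (R and not not Q) = ⊤ implies ½ = ½
((R and R) implies (R and not not Q)) and R = ½ and ⊤ = ½
½ ∉ {⊤}.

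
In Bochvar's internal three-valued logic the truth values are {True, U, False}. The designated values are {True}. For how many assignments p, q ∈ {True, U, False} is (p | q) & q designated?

Designated under: (p=True, q=True); (p=False, q=True).

2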